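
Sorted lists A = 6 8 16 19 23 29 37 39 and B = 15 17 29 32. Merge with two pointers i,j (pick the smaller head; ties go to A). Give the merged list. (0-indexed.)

[6, 8, 15, 16, 17, 19, 23, 29, 29, 32, 37, 39]

[i=0,j=0] A[i]=6<=B[j]=15 take 6 → i++
[i=1,j=0] A[i]=8<=B[j]=15 take 8 → i++
[i=2,j=0] A[i]=16>B[j]=15 take 15 → j++
[i=2,j=1] A[i]=16<=B[j]=17 take 16 → i++
[i=3,j=1] A[i]=19>B[j]=17 take 17 → j++
[i=3,j=2] A[i]=19<=B[j]=29 take 19 → i++
[i=4,j=2] A[i]=23<=B[j]=29 take 23 → i++
[i=5,j=2] A[i]=29<=B[j]=29 take 29 → i++
[i=6,j=2] A[i]=37>B[j]=29 take 29 → j++
[i=6,j=3] A[i]=37>B[j]=32 take 32 → j++
[i=6,j=4] B done, take A[i]=37 → i++
[i=7,j=4] B done, take A[i]=39 → i++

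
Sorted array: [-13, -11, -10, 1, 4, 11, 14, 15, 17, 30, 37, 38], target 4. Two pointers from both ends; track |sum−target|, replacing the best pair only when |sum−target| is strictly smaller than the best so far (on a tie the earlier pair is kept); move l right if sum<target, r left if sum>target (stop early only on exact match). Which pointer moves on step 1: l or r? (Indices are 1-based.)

r

[1,12] -13+38=25 d=21 * → r--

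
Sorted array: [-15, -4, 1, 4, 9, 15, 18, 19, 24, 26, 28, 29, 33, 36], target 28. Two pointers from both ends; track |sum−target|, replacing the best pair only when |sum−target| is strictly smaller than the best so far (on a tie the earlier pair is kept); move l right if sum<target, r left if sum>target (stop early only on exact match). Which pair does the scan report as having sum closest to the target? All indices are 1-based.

[1,14] -15+36=21 d=7 * → l++
[2,14] -4+36=32 d=4 * → r--
[2,13] -4+33=29 d=1 * → r--
[2,12] -4+29=25 d=3 → l++
[3,12] 1+29=30 d=2 → r--
[3,11] 1+28=29 d=1 → r--
[3,10] 1+26=27 d=1 → l++
[4,10] 4+26=30 d=2 → r--
[4,9] 4+24=28 d=0 * → stop

pair (4, 24) with sum 28 (|Δ|=0)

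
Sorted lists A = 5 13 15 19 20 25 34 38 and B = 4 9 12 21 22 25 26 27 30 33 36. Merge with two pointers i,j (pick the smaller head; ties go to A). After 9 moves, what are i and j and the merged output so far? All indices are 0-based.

[i=0,j=0] A[i]=5>B[j]=4 take 4 → j++
[i=0,j=1] A[i]=5<=B[j]=9 take 5 → i++
[i=1,j=1] A[i]=13>B[j]=9 take 9 → j++
[i=1,j=2] A[i]=13>B[j]=12 take 12 → j++
[i=1,j=3] A[i]=13<=B[j]=21 take 13 → i++
[i=2,j=3] A[i]=15<=B[j]=21 take 15 → i++
[i=3,j=3] A[i]=19<=B[j]=21 take 19 → i++
[i=4,j=3] A[i]=20<=B[j]=21 take 20 → i++
[i=5,j=3] A[i]=25>B[j]=21 take 21 → j++

i=5, j=4, merged so far=[4, 5, 9, 12, 13, 15, 19, 20, 21]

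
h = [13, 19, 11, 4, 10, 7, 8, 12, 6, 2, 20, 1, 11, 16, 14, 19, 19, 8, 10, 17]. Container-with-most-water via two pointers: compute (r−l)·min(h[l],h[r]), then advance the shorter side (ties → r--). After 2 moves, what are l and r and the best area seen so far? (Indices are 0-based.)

l=1, r=18, best area=306

l=0 r=19: min(13,17)*19=247 best=247 *, l++
l=1 r=19: min(19,17)*18=306 best=306 *, r--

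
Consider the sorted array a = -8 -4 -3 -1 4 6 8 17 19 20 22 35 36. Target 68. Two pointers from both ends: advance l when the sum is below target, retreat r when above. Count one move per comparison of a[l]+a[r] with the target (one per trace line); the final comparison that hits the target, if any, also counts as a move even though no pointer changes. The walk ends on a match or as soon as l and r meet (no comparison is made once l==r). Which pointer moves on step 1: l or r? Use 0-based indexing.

l

l=0 r=12: -8+36=28 <68, l++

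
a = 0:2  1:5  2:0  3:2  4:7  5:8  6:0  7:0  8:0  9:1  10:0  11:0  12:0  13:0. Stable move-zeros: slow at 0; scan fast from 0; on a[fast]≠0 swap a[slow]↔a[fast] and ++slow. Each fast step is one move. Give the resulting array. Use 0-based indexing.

[2, 5, 2, 7, 8, 1, 0, 0, 0, 0, 0, 0, 0, 0]

slow=0 fast=0: a[fast]=2≠0 swap→a[0]=2, slow++,fast++
slow=1 fast=1: a[fast]=5≠0 swap→a[1]=5, slow++,fast++
slow=2 fast=2: a[fast]=0, fast++
slow=2 fast=3: a[fast]=2≠0 swap→a[2]=2, slow++,fast++
slow=3 fast=4: a[fast]=7≠0 swap→a[3]=7, slow++,fast++
slow=4 fast=5: a[fast]=8≠0 swap→a[4]=8, slow++,fast++
slow=5 fast=6: a[fast]=0, fast++
slow=5 fast=7: a[fast]=0, fast++
slow=5 fast=8: a[fast]=0, fast++
slow=5 fast=9: a[fast]=1≠0 swap→a[5]=1, slow++,fast++
slow=6 fast=10: a[fast]=0, fast++
slow=6 fast=11: a[fast]=0, fast++
slow=6 fast=12: a[fast]=0, fast++
slow=6 fast=13: a[fast]=0, fast++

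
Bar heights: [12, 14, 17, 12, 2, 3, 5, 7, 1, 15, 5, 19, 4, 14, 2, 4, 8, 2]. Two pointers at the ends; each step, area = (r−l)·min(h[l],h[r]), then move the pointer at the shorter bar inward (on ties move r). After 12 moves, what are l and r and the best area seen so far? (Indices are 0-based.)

[0,17] min(12,2)*17=34 best=34 * → r--
[0,16] min(12,8)*16=128 best=128 * → r--
[0,15] min(12,4)*15=60 best=128 → r--
[0,14] min(12,2)*14=28 best=128 → r--
[0,13] min(12,14)*13=156 best=156 * → l++
[1,13] min(14,14)*12=168 best=168 * → r--
[1,12] min(14,4)*11=44 best=168 → r--
[1,11] min(14,19)*10=140 best=168 → l++
[2,11] min(17,19)*9=153 best=168 → l++
[3,11] min(12,19)*8=96 best=168 → l++
[4,11] min(2,19)*7=14 best=168 → l++
[5,11] min(3,19)*6=18 best=168 → l++

l=6, r=11, best area=168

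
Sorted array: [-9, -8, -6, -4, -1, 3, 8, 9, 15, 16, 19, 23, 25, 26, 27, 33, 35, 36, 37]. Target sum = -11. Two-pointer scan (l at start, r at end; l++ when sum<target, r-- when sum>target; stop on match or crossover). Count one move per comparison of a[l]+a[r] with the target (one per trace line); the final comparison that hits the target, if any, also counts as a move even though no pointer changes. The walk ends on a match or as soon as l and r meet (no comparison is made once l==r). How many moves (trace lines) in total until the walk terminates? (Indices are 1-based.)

18 moves

[1,19] -9+37=28 >-11 → r--
[1,18] -9+36=27 >-11 → r--
[1,17] -9+35=26 >-11 → r--
[1,16] -9+33=24 >-11 → r--
[1,15] -9+27=18 >-11 → r--
[1,14] -9+26=17 >-11 → r--
[1,13] -9+25=16 >-11 → r--
[1,12] -9+23=14 >-11 → r--
[1,11] -9+19=10 >-11 → r--
[1,10] -9+16=7 >-11 → r--
[1,9] -9+15=6 >-11 → r--
[1,8] -9+9=0 >-11 → r--
[1,7] -9+8=-1 >-11 → r--
[1,6] -9+3=-6 >-11 → r--
[1,5] -9+-1=-10 >-11 → r--
[1,4] -9+-4=-13 <-11 → l++
[2,4] -8+-4=-12 <-11 → l++
[3,4] -6+-4=-10 >-11 → r--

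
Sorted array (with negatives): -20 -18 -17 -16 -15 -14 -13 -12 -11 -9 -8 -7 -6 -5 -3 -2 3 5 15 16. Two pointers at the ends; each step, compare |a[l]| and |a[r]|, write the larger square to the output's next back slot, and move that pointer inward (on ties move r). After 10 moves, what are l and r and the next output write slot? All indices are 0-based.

[0,19] |-20|>|16| out[19]=400 → l++
[1,19] |-18|>|16| out[18]=324 → l++
[2,19] |-17|>|16| out[17]=289 → l++
[3,19] |-16|<=|16| out[16]=256 → r--
[3,18] |-16|>|15| out[15]=256 → l++
[4,18] |-15|<=|15| out[14]=225 → r--
[4,17] |-15|>|5| out[13]=225 → l++
[5,17] |-14|>|5| out[12]=196 → l++
[6,17] |-13|>|5| out[11]=169 → l++
[7,17] |-12|>|5| out[10]=144 → l++

l=8, r=17, next write slot=9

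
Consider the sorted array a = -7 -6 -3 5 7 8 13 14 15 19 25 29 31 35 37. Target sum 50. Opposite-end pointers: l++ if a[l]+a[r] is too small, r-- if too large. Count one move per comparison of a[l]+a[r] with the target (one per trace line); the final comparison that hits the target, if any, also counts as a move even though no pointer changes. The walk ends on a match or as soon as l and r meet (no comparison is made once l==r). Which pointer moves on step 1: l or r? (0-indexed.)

l

l=0 r=14: -7+37=30 <50, l++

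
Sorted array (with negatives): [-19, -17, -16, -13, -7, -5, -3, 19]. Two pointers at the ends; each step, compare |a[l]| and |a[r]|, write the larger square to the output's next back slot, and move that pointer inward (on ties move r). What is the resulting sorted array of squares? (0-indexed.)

[9, 25, 49, 169, 256, 289, 361, 361]

[0,7] |-19|<=|19| out[7]=361 → r--
[0,6] |-19|>|-3| out[6]=361 → l++
[1,6] |-17|>|-3| out[5]=289 → l++
[2,6] |-16|>|-3| out[4]=256 → l++
[3,6] |-13|>|-3| out[3]=169 → l++
[4,6] |-7|>|-3| out[2]=49 → l++
[5,6] |-5|>|-3| out[1]=25 → l++
[6,6] |-3|<=|-3| out[0]=9 → r--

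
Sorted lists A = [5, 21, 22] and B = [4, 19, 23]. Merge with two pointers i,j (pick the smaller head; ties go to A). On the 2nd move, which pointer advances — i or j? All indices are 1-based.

i

i=1 j=1: A[i]=5>B[j]=4 take 4, j++
i=1 j=2: A[i]=5<=B[j]=19 take 5, i++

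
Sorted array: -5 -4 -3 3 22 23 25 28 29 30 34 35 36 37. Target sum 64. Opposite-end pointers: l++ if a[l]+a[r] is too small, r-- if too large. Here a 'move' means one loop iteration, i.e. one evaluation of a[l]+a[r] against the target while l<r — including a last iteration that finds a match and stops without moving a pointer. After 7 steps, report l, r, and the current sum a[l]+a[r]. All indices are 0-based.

[0,13] -5+37=32 <64 → l++
[1,13] -4+37=33 <64 → l++
[2,13] -3+37=34 <64 → l++
[3,13] 3+37=40 <64 → l++
[4,13] 22+37=59 <64 → l++
[5,13] 23+37=60 <64 → l++
[6,13] 25+37=62 <64 → l++

l=7, r=13, sum=65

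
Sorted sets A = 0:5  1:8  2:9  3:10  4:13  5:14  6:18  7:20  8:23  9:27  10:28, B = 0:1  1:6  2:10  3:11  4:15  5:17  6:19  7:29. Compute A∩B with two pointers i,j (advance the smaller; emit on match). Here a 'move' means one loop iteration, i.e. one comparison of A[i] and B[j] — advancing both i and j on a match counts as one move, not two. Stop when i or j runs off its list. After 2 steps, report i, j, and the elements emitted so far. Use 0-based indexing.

i=0 j=0: 5>1, j++
i=0 j=1: 5<6, i++

i=1, j=1, emitted=[]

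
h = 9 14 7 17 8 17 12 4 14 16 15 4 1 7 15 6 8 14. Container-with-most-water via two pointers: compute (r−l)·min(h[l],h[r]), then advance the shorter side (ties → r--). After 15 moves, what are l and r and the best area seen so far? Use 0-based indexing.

l=3, r=5, best area=224

l=0 r=17: min(9,14)*17=153 best=153 *, l++
l=1 r=17: min(14,14)*16=224 best=224 *, r--
l=1 r=16: min(14,8)*15=120 best=224, r--
l=1 r=15: min(14,6)*14=84 best=224, r--
l=1 r=14: min(14,15)*13=182 best=224, l++
l=2 r=14: min(7,15)*12=84 best=224, l++
l=3 r=14: min(17,15)*11=165 best=224, r--
l=3 r=13: min(17,7)*10=70 best=224, r--
l=3 r=12: min(17,1)*9=9 best=224, r--
l=3 r=11: min(17,4)*8=32 best=224, r--
l=3 r=10: min(17,15)*7=105 best=224, r--
l=3 r=9: min(17,16)*6=96 best=224, r--
l=3 r=8: min(17,14)*5=70 best=224, r--
l=3 r=7: min(17,4)*4=16 best=224, r--
l=3 r=6: min(17,12)*3=36 best=224, r--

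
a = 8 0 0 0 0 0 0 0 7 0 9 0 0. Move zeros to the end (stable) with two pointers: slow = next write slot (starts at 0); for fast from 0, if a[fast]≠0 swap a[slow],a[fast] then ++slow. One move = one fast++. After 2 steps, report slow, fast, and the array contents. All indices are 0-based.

slow=1, fast=2, a=[8, 0, 0, 0, 0, 0, 0, 0, 7, 0, 9, 0, 0]

slow=0 fast=0: a[fast]=8≠0 swap→a[0]=8, slow++,fast++
slow=1 fast=1: a[fast]=0, fast++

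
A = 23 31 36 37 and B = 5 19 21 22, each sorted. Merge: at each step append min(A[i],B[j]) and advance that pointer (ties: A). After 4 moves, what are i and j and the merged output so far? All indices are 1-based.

i=1, j=5, merged so far=[5, 19, 21, 22]

i=1 j=1: A[i]=23>B[j]=5 take 5, j++
i=1 j=2: A[i]=23>B[j]=19 take 19, j++
i=1 j=3: A[i]=23>B[j]=21 take 21, j++
i=1 j=4: A[i]=23>B[j]=22 take 22, j++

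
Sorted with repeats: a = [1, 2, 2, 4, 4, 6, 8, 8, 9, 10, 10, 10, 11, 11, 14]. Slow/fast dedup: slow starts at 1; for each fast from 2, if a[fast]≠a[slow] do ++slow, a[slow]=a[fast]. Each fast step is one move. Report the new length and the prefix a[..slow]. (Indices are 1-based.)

slow=1 fast=2: a[fast]=2≠a[slow]=1 write a[2]=2, slow++,fast++
slow=2 fast=3: a[fast]=2=a[slow] dup, fast++
slow=2 fast=4: a[fast]=4≠a[slow]=2 write a[3]=4, slow++,fast++
slow=3 fast=5: a[fast]=4=a[slow] dup, fast++
slow=3 fast=6: a[fast]=6≠a[slow]=4 write a[4]=6, slow++,fast++
slow=4 fast=7: a[fast]=8≠a[slow]=6 write a[5]=8, slow++,fast++
slow=5 fast=8: a[fast]=8=a[slow] dup, fast++
slow=5 fast=9: a[fast]=9≠a[slow]=8 write a[6]=9, slow++,fast++
slow=6 fast=10: a[fast]=10≠a[slow]=9 write a[7]=10, slow++,fast++
slow=7 fast=11: a[fast]=10=a[slow] dup, fast++
slow=7 fast=12: a[fast]=10=a[slow] dup, fast++
slow=7 fast=13: a[fast]=11≠a[slow]=10 write a[8]=11, slow++,fast++
slow=8 fast=14: a[fast]=11=a[slow] dup, fast++
slow=8 fast=15: a[fast]=14≠a[slow]=11 write a[9]=14, slow++,fast++

length 9; prefix = [1, 2, 4, 6, 8, 9, 10, 11, 14]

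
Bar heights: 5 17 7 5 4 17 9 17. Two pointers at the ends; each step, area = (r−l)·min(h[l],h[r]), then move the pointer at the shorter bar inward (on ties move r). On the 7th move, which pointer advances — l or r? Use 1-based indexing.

r

[1,8] min(5,17)*7=35 best=35 * → l++
[2,8] min(17,17)*6=102 best=102 * → r--
[2,7] min(17,9)*5=45 best=102 → r--
[2,6] min(17,17)*4=68 best=102 → r--
[2,5] min(17,4)*3=12 best=102 → r--
[2,4] min(17,5)*2=10 best=102 → r--
[2,3] min(17,7)*1=7 best=102 → r--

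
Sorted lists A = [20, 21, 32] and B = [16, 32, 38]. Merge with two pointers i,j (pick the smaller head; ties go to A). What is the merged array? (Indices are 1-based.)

i=1 j=1: A[i]=20>B[j]=16 take 16, j++
i=1 j=2: A[i]=20<=B[j]=32 take 20, i++
i=2 j=2: A[i]=21<=B[j]=32 take 21, i++
i=3 j=2: A[i]=32<=B[j]=32 take 32, i++
i=4 j=2: A done, take B[j]=32, j++
i=4 j=3: A done, take B[j]=38, j++

[16, 20, 21, 32, 32, 38]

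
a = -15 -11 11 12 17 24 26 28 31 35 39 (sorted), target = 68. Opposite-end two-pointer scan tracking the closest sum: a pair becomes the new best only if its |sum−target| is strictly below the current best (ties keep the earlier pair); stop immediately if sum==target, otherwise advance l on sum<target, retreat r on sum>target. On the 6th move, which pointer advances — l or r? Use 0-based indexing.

l

l=0 r=10: -15+39=24 d=44 *, l++
l=1 r=10: -11+39=28 d=40 *, l++
l=2 r=10: 11+39=50 d=18 *, l++
l=3 r=10: 12+39=51 d=17 *, l++
l=4 r=10: 17+39=56 d=12 *, l++
l=5 r=10: 24+39=63 d=5 *, l++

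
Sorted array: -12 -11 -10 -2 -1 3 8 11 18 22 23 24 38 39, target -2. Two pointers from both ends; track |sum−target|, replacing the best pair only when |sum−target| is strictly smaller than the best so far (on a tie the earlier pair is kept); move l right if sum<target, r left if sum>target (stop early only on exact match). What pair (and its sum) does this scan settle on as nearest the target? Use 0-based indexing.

pair (-10, 8) with sum -2 (|Δ|=0)

[0,13] -12+39=27 d=29 * → r--
[0,12] -12+38=26 d=28 * → r--
[0,11] -12+24=12 d=14 * → r--
[0,10] -12+23=11 d=13 * → r--
[0,9] -12+22=10 d=12 * → r--
[0,8] -12+18=6 d=8 * → r--
[0,7] -12+11=-1 d=1 * → r--
[0,6] -12+8=-4 d=2 → l++
[1,6] -11+8=-3 d=1 → l++
[2,6] -10+8=-2 d=0 * → stop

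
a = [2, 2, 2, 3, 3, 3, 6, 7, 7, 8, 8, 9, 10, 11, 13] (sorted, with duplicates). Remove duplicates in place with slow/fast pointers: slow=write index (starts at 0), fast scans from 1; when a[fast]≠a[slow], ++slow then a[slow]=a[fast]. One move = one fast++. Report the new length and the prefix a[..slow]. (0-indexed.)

length 9; prefix = [2, 3, 6, 7, 8, 9, 10, 11, 13]

slow=0 fast=1: a[fast]=2=a[slow] dup, fast++
slow=0 fast=2: a[fast]=2=a[slow] dup, fast++
slow=0 fast=3: a[fast]=3≠a[slow]=2 write a[1]=3, slow++,fast++
slow=1 fast=4: a[fast]=3=a[slow] dup, fast++
slow=1 fast=5: a[fast]=3=a[slow] dup, fast++
slow=1 fast=6: a[fast]=6≠a[slow]=3 write a[2]=6, slow++,fast++
slow=2 fast=7: a[fast]=7≠a[slow]=6 write a[3]=7, slow++,fast++
slow=3 fast=8: a[fast]=7=a[slow] dup, fast++
slow=3 fast=9: a[fast]=8≠a[slow]=7 write a[4]=8, slow++,fast++
slow=4 fast=10: a[fast]=8=a[slow] dup, fast++
slow=4 fast=11: a[fast]=9≠a[slow]=8 write a[5]=9, slow++,fast++
slow=5 fast=12: a[fast]=10≠a[slow]=9 write a[6]=10, slow++,fast++
slow=6 fast=13: a[fast]=11≠a[slow]=10 write a[7]=11, slow++,fast++
slow=7 fast=14: a[fast]=13≠a[slow]=11 write a[8]=13, slow++,fast++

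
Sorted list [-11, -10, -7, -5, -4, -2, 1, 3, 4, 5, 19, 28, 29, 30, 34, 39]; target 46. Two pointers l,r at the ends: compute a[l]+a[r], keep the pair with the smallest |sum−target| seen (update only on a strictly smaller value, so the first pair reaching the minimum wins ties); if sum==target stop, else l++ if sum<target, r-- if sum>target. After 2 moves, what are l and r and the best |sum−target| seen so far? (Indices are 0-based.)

l=0 r=15: -11+39=28 d=18 *, l++
l=1 r=15: -10+39=29 d=17 *, l++

l=2, r=15, best |Δ|=17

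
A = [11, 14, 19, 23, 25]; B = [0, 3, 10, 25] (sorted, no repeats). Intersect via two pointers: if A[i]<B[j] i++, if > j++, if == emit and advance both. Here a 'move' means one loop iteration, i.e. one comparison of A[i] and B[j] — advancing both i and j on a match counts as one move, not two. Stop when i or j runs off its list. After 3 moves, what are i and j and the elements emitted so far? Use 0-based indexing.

[i=0,j=0] 11>0 → j++
[i=0,j=1] 11>3 → j++
[i=0,j=2] 11>10 → j++

i=0, j=3, emitted=[]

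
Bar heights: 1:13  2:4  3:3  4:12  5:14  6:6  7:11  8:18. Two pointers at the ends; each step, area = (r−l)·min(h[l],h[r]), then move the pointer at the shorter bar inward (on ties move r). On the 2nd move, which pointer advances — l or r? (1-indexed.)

[1,8] min(13,18)*7=91 best=91 * → l++
[2,8] min(4,18)*6=24 best=91 → l++

l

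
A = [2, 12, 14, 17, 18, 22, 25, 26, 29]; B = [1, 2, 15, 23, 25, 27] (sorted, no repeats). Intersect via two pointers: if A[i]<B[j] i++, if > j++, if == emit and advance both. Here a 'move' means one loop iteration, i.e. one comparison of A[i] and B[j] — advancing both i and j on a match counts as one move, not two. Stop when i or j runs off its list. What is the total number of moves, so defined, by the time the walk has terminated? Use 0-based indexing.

i=0 j=0: 2>1, j++
i=0 j=1: 2==2 emit, i++,j++
i=1 j=2: 12<15, i++
i=2 j=2: 14<15, i++
i=3 j=2: 17>15, j++
i=3 j=3: 17<23, i++
i=4 j=3: 18<23, i++
i=5 j=3: 22<23, i++
i=6 j=3: 25>23, j++
i=6 j=4: 25==25 emit, i++,j++
i=7 j=5: 26<27, i++
i=8 j=5: 29>27, j++

12 moves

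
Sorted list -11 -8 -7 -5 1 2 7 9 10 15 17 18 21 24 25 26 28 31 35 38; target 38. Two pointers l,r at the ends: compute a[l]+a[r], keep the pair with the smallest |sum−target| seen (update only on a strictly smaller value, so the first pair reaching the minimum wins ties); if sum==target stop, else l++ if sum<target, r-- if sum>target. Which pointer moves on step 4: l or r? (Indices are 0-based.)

l

[0,19] -11+38=27 d=11 * → l++
[1,19] -8+38=30 d=8 * → l++
[2,19] -7+38=31 d=7 * → l++
[3,19] -5+38=33 d=5 * → l++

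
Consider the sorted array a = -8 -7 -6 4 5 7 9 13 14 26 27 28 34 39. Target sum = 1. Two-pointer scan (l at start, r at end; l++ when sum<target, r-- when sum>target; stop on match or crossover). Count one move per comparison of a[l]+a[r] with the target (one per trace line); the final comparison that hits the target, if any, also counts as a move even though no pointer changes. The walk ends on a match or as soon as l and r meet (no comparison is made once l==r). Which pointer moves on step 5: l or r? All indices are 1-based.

r

[1,14] -8+39=31 >1 → r--
[1,13] -8+34=26 >1 → r--
[1,12] -8+28=20 >1 → r--
[1,11] -8+27=19 >1 → r--
[1,10] -8+26=18 >1 → r--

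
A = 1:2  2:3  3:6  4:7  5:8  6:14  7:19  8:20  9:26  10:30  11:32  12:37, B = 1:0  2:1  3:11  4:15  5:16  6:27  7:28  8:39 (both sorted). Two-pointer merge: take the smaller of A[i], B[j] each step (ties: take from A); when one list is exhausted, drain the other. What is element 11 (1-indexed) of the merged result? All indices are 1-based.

merged[11] = 16

i=1 j=1: A[i]=2>B[j]=0 take 0, j++
i=1 j=2: A[i]=2>B[j]=1 take 1, j++
i=1 j=3: A[i]=2<=B[j]=11 take 2, i++
i=2 j=3: A[i]=3<=B[j]=11 take 3, i++
i=3 j=3: A[i]=6<=B[j]=11 take 6, i++
i=4 j=3: A[i]=7<=B[j]=11 take 7, i++
i=5 j=3: A[i]=8<=B[j]=11 take 8, i++
i=6 j=3: A[i]=14>B[j]=11 take 11, j++
i=6 j=4: A[i]=14<=B[j]=15 take 14, i++
i=7 j=4: A[i]=19>B[j]=15 take 15, j++
i=7 j=5: A[i]=19>B[j]=16 take 16, j++
i=7 j=6: A[i]=19<=B[j]=27 take 19, i++
i=8 j=6: A[i]=20<=B[j]=27 take 20, i++
i=9 j=6: A[i]=26<=B[j]=27 take 26, i++
i=10 j=6: A[i]=30>B[j]=27 take 27, j++
i=10 j=7: A[i]=30>B[j]=28 take 28, j++
i=10 j=8: A[i]=30<=B[j]=39 take 30, i++
i=11 j=8: A[i]=32<=B[j]=39 take 32, i++
i=12 j=8: A[i]=37<=B[j]=39 take 37, i++
i=13 j=8: A done, take B[j]=39, j++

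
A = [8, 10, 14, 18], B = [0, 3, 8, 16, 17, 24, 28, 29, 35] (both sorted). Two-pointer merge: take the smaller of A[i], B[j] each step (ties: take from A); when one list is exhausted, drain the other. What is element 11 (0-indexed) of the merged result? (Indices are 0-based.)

[i=0,j=0] A[i]=8>B[j]=0 take 0 → j++
[i=0,j=1] A[i]=8>B[j]=3 take 3 → j++
[i=0,j=2] A[i]=8<=B[j]=8 take 8 → i++
[i=1,j=2] A[i]=10>B[j]=8 take 8 → j++
[i=1,j=3] A[i]=10<=B[j]=16 take 10 → i++
[i=2,j=3] A[i]=14<=B[j]=16 take 14 → i++
[i=3,j=3] A[i]=18>B[j]=16 take 16 → j++
[i=3,j=4] A[i]=18>B[j]=17 take 17 → j++
[i=3,j=5] A[i]=18<=B[j]=24 take 18 → i++
[i=4,j=5] A done, take B[j]=24 → j++
[i=4,j=6] A done, take B[j]=28 → j++
[i=4,j=7] A done, take B[j]=29 → j++
[i=4,j=8] A done, take B[j]=35 → j++

merged[11] = 29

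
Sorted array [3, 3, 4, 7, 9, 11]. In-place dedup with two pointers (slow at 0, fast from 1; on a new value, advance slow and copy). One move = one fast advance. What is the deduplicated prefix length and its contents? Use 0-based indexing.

length 5; prefix = [3, 4, 7, 9, 11]

slow=0 fast=1: a[fast]=3=a[slow] dup, fast++
slow=0 fast=2: a[fast]=4≠a[slow]=3 write a[1]=4, slow++,fast++
slow=1 fast=3: a[fast]=7≠a[slow]=4 write a[2]=7, slow++,fast++
slow=2 fast=4: a[fast]=9≠a[slow]=7 write a[3]=9, slow++,fast++
slow=3 fast=5: a[fast]=11≠a[slow]=9 write a[4]=11, slow++,fast++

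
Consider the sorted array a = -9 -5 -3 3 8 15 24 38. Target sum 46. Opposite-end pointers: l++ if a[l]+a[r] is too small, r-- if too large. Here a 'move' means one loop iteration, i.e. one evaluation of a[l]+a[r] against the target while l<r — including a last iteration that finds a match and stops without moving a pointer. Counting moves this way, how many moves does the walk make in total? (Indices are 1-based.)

5 moves

l=1 r=8: -9+38=29 <46, l++
l=2 r=8: -5+38=33 <46, l++
l=3 r=8: -3+38=35 <46, l++
l=4 r=8: 3+38=41 <46, l++
l=5 r=8: 8+38=46, found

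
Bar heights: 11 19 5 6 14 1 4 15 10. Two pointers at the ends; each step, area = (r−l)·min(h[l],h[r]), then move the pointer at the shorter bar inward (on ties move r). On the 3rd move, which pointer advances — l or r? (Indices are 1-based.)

l=1 r=9: min(11,10)*8=80 best=80 *, r--
l=1 r=8: min(11,15)*7=77 best=80, l++
l=2 r=8: min(19,15)*6=90 best=90 *, r--

r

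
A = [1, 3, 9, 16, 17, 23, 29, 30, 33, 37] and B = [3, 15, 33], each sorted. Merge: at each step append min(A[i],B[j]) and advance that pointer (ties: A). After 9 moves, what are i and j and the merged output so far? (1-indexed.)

i=1 j=1: A[i]=1<=B[j]=3 take 1, i++
i=2 j=1: A[i]=3<=B[j]=3 take 3, i++
i=3 j=1: A[i]=9>B[j]=3 take 3, j++
i=3 j=2: A[i]=9<=B[j]=15 take 9, i++
i=4 j=2: A[i]=16>B[j]=15 take 15, j++
i=4 j=3: A[i]=16<=B[j]=33 take 16, i++
i=5 j=3: A[i]=17<=B[j]=33 take 17, i++
i=6 j=3: A[i]=23<=B[j]=33 take 23, i++
i=7 j=3: A[i]=29<=B[j]=33 take 29, i++

i=8, j=3, merged so far=[1, 3, 3, 9, 15, 16, 17, 23, 29]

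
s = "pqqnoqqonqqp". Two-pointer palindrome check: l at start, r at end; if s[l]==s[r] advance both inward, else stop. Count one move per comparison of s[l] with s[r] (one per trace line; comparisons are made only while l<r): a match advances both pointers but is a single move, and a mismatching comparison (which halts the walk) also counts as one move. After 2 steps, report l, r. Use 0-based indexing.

l=2, r=9

l=0 r=11: 'p'=='p', l++,r--
l=1 r=10: 'q'=='q', l++,r--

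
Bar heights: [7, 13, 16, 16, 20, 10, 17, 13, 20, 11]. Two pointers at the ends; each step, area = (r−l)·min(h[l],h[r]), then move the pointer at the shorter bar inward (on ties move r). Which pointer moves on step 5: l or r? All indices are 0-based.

[0,9] min(7,11)*9=63 best=63 * → l++
[1,9] min(13,11)*8=88 best=88 * → r--
[1,8] min(13,20)*7=91 best=91 * → l++
[2,8] min(16,20)*6=96 best=96 * → l++
[3,8] min(16,20)*5=80 best=96 → l++

l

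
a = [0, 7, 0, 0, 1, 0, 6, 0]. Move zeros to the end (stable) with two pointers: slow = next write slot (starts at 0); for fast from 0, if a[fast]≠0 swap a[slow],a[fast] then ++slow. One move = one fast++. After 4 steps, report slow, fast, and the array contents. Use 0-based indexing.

slow=1, fast=4, a=[7, 0, 0, 0, 1, 0, 6, 0]

(s=0,f=0) a[fast]=0 → fast++
(s=0,f=1) a[fast]=7≠0 swap→a[0]=7 → slow++,fast++
(s=1,f=2) a[fast]=0 → fast++
(s=1,f=3) a[fast]=0 → fast++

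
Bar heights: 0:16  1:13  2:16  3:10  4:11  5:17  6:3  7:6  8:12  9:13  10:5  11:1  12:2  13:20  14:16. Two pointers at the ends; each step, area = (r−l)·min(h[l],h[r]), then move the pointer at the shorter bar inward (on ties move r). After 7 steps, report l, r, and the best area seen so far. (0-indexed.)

l=6, r=13, best area=224

l=0 r=14: min(16,16)*14=224 best=224 *, r--
l=0 r=13: min(16,20)*13=208 best=224, l++
l=1 r=13: min(13,20)*12=156 best=224, l++
l=2 r=13: min(16,20)*11=176 best=224, l++
l=3 r=13: min(10,20)*10=100 best=224, l++
l=4 r=13: min(11,20)*9=99 best=224, l++
l=5 r=13: min(17,20)*8=136 best=224, l++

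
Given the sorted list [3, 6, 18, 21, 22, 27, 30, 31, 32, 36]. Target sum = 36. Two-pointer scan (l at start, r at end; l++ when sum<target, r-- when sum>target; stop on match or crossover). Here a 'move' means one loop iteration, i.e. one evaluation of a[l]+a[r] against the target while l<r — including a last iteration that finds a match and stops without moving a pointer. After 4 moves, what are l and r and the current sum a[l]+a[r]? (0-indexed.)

[0,9] 3+36=39 >36 → r--
[0,8] 3+32=35 <36 → l++
[1,8] 6+32=38 >36 → r--
[1,7] 6+31=37 >36 → r--

l=1, r=6, sum=36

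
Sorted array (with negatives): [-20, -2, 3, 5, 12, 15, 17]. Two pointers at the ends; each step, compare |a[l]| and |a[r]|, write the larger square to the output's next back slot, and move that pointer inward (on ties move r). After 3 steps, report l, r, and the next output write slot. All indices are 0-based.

[0,6] |-20|>|17| out[6]=400 → l++
[1,6] |-2|<=|17| out[5]=289 → r--
[1,5] |-2|<=|15| out[4]=225 → r--

l=1, r=4, next write slot=3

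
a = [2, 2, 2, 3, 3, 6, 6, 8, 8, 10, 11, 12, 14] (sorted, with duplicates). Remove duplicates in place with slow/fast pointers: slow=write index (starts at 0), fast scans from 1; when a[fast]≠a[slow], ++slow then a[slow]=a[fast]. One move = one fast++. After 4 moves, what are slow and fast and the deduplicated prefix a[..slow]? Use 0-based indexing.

slow=1, fast=5, prefix=[2, 3]

slow=0 fast=1: a[fast]=2=a[slow] dup, fast++
slow=0 fast=2: a[fast]=2=a[slow] dup, fast++
slow=0 fast=3: a[fast]=3≠a[slow]=2 write a[1]=3, slow++,fast++
slow=1 fast=4: a[fast]=3=a[slow] dup, fast++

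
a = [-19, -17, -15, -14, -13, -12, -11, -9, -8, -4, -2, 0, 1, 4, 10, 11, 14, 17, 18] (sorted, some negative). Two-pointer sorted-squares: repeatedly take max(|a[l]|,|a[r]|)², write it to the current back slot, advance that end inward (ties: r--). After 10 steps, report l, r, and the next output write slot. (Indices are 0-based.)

l=0 r=18: |-19|>|18| out[18]=361, l++
l=1 r=18: |-17|<=|18| out[17]=324, r--
l=1 r=17: |-17|<=|17| out[16]=289, r--
l=1 r=16: |-17|>|14| out[15]=289, l++
l=2 r=16: |-15|>|14| out[14]=225, l++
l=3 r=16: |-14|<=|14| out[13]=196, r--
l=3 r=15: |-14|>|11| out[12]=196, l++
l=4 r=15: |-13|>|11| out[11]=169, l++
l=5 r=15: |-12|>|11| out[10]=144, l++
l=6 r=15: |-11|<=|11| out[9]=121, r--

l=6, r=14, next write slot=8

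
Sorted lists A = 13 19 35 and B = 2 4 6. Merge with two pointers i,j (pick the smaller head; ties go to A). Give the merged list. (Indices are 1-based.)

i=1 j=1: A[i]=13>B[j]=2 take 2, j++
i=1 j=2: A[i]=13>B[j]=4 take 4, j++
i=1 j=3: A[i]=13>B[j]=6 take 6, j++
i=1 j=4: B done, take A[i]=13, i++
i=2 j=4: B done, take A[i]=19, i++
i=3 j=4: B done, take A[i]=35, i++

[2, 4, 6, 13, 19, 35]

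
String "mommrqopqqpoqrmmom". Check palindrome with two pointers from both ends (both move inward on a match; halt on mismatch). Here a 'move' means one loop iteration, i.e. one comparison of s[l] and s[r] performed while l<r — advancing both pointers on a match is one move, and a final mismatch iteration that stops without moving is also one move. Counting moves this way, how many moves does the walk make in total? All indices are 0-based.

l=0 r=17: 'm'=='m', l++,r--
l=1 r=16: 'o'=='o', l++,r--
l=2 r=15: 'm'=='m', l++,r--
l=3 r=14: 'm'=='m', l++,r--
l=4 r=13: 'r'=='r', l++,r--
l=5 r=12: 'q'=='q', l++,r--
l=6 r=11: 'o'=='o', l++,r--
l=7 r=10: 'p'=='p', l++,r--
l=8 r=9: 'q'=='q', l++,r--

9 moves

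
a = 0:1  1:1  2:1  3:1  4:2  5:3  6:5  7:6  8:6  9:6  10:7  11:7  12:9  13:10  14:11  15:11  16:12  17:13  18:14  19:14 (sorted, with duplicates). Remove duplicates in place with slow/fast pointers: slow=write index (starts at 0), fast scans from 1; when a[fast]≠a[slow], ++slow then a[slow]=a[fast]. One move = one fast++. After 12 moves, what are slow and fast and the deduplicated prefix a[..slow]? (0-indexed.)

slow=0 fast=1: a[fast]=1=a[slow] dup, fast++
slow=0 fast=2: a[fast]=1=a[slow] dup, fast++
slow=0 fast=3: a[fast]=1=a[slow] dup, fast++
slow=0 fast=4: a[fast]=2≠a[slow]=1 write a[1]=2, slow++,fast++
slow=1 fast=5: a[fast]=3≠a[slow]=2 write a[2]=3, slow++,fast++
slow=2 fast=6: a[fast]=5≠a[slow]=3 write a[3]=5, slow++,fast++
slow=3 fast=7: a[fast]=6≠a[slow]=5 write a[4]=6, slow++,fast++
slow=4 fast=8: a[fast]=6=a[slow] dup, fast++
slow=4 fast=9: a[fast]=6=a[slow] dup, fast++
slow=4 fast=10: a[fast]=7≠a[slow]=6 write a[5]=7, slow++,fast++
slow=5 fast=11: a[fast]=7=a[slow] dup, fast++
slow=5 fast=12: a[fast]=9≠a[slow]=7 write a[6]=9, slow++,fast++

slow=6, fast=13, prefix=[1, 2, 3, 5, 6, 7, 9]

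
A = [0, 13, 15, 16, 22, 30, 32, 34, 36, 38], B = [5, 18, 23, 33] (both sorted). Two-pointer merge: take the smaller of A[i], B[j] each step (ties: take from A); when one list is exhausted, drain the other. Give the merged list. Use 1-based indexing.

[i=1,j=1] A[i]=0<=B[j]=5 take 0 → i++
[i=2,j=1] A[i]=13>B[j]=5 take 5 → j++
[i=2,j=2] A[i]=13<=B[j]=18 take 13 → i++
[i=3,j=2] A[i]=15<=B[j]=18 take 15 → i++
[i=4,j=2] A[i]=16<=B[j]=18 take 16 → i++
[i=5,j=2] A[i]=22>B[j]=18 take 18 → j++
[i=5,j=3] A[i]=22<=B[j]=23 take 22 → i++
[i=6,j=3] A[i]=30>B[j]=23 take 23 → j++
[i=6,j=4] A[i]=30<=B[j]=33 take 30 → i++
[i=7,j=4] A[i]=32<=B[j]=33 take 32 → i++
[i=8,j=4] A[i]=34>B[j]=33 take 33 → j++
[i=8,j=5] B done, take A[i]=34 → i++
[i=9,j=5] B done, take A[i]=36 → i++
[i=10,j=5] B done, take A[i]=38 → i++

[0, 5, 13, 15, 16, 18, 22, 23, 30, 32, 33, 34, 36, 38]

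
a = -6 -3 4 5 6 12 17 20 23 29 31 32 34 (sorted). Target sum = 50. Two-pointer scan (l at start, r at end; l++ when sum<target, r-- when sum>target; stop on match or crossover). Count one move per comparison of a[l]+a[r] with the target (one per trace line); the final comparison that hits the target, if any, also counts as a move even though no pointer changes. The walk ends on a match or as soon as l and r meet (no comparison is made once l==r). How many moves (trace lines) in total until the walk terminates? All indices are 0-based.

[0,12] -6+34=28 <50 → l++
[1,12] -3+34=31 <50 → l++
[2,12] 4+34=38 <50 → l++
[3,12] 5+34=39 <50 → l++
[4,12] 6+34=40 <50 → l++
[5,12] 12+34=46 <50 → l++
[6,12] 17+34=51 >50 → r--
[6,11] 17+32=49 <50 → l++
[7,11] 20+32=52 >50 → r--
[7,10] 20+31=51 >50 → r--
[7,9] 20+29=49 <50 → l++
[8,9] 23+29=52 >50 → r--

12 moves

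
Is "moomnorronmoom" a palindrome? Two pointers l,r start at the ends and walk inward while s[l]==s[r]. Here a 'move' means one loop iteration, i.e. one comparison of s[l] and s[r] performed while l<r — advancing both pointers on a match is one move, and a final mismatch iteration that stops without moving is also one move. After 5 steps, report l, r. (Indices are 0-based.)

l=5, r=8

l=0 r=13: 'm'=='m', l++,r--
l=1 r=12: 'o'=='o', l++,r--
l=2 r=11: 'o'=='o', l++,r--
l=3 r=10: 'm'=='m', l++,r--
l=4 r=9: 'n'=='n', l++,r--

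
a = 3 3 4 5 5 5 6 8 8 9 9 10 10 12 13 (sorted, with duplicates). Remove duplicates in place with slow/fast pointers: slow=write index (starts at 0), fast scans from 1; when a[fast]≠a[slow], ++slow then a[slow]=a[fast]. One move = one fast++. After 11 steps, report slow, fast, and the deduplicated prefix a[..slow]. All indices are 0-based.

(s=0,f=1) a[fast]=3=a[slow] dup → fast++
(s=0,f=2) a[fast]=4≠a[slow]=3 write a[1]=4 → slow++,fast++
(s=1,f=3) a[fast]=5≠a[slow]=4 write a[2]=5 → slow++,fast++
(s=2,f=4) a[fast]=5=a[slow] dup → fast++
(s=2,f=5) a[fast]=5=a[slow] dup → fast++
(s=2,f=6) a[fast]=6≠a[slow]=5 write a[3]=6 → slow++,fast++
(s=3,f=7) a[fast]=8≠a[slow]=6 write a[4]=8 → slow++,fast++
(s=4,f=8) a[fast]=8=a[slow] dup → fast++
(s=4,f=9) a[fast]=9≠a[slow]=8 write a[5]=9 → slow++,fast++
(s=5,f=10) a[fast]=9=a[slow] dup → fast++
(s=5,f=11) a[fast]=10≠a[slow]=9 write a[6]=10 → slow++,fast++

slow=6, fast=12, prefix=[3, 4, 5, 6, 8, 9, 10]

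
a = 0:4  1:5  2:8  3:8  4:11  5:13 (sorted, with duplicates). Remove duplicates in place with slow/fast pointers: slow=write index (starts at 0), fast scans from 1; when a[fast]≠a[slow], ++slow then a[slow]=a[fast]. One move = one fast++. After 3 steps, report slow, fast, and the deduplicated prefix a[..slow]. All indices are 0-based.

slow=0 fast=1: a[fast]=5≠a[slow]=4 write a[1]=5, slow++,fast++
slow=1 fast=2: a[fast]=8≠a[slow]=5 write a[2]=8, slow++,fast++
slow=2 fast=3: a[fast]=8=a[slow] dup, fast++

slow=2, fast=4, prefix=[4, 5, 8]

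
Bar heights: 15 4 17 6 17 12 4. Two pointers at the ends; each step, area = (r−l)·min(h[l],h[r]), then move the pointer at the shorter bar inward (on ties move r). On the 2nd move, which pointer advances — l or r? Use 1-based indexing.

r

l=1 r=7: min(15,4)*6=24 best=24 *, r--
l=1 r=6: min(15,12)*5=60 best=60 *, r--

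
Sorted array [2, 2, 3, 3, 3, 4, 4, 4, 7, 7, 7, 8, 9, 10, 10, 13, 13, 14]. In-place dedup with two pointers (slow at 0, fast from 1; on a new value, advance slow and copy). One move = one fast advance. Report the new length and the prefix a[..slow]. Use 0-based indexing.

length 9; prefix = [2, 3, 4, 7, 8, 9, 10, 13, 14]

slow=0 fast=1: a[fast]=2=a[slow] dup, fast++
slow=0 fast=2: a[fast]=3≠a[slow]=2 write a[1]=3, slow++,fast++
slow=1 fast=3: a[fast]=3=a[slow] dup, fast++
slow=1 fast=4: a[fast]=3=a[slow] dup, fast++
slow=1 fast=5: a[fast]=4≠a[slow]=3 write a[2]=4, slow++,fast++
slow=2 fast=6: a[fast]=4=a[slow] dup, fast++
slow=2 fast=7: a[fast]=4=a[slow] dup, fast++
slow=2 fast=8: a[fast]=7≠a[slow]=4 write a[3]=7, slow++,fast++
slow=3 fast=9: a[fast]=7=a[slow] dup, fast++
slow=3 fast=10: a[fast]=7=a[slow] dup, fast++
slow=3 fast=11: a[fast]=8≠a[slow]=7 write a[4]=8, slow++,fast++
slow=4 fast=12: a[fast]=9≠a[slow]=8 write a[5]=9, slow++,fast++
slow=5 fast=13: a[fast]=10≠a[slow]=9 write a[6]=10, slow++,fast++
slow=6 fast=14: a[fast]=10=a[slow] dup, fast++
slow=6 fast=15: a[fast]=13≠a[slow]=10 write a[7]=13, slow++,fast++
slow=7 fast=16: a[fast]=13=a[slow] dup, fast++
slow=7 fast=17: a[fast]=14≠a[slow]=13 write a[8]=14, slow++,fast++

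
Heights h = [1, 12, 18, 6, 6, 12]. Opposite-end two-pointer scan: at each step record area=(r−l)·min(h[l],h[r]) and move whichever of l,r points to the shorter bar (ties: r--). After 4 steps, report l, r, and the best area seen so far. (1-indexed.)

l=1 r=6: min(1,12)*5=5 best=5 *, l++
l=2 r=6: min(12,12)*4=48 best=48 *, r--
l=2 r=5: min(12,6)*3=18 best=48, r--
l=2 r=4: min(12,6)*2=12 best=48, r--

l=2, r=3, best area=48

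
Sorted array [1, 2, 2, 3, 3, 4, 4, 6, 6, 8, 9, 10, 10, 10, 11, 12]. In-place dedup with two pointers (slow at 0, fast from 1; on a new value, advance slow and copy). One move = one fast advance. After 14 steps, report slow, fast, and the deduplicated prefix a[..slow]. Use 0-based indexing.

(s=0,f=1) a[fast]=2≠a[slow]=1 write a[1]=2 → slow++,fast++
(s=1,f=2) a[fast]=2=a[slow] dup → fast++
(s=1,f=3) a[fast]=3≠a[slow]=2 write a[2]=3 → slow++,fast++
(s=2,f=4) a[fast]=3=a[slow] dup → fast++
(s=2,f=5) a[fast]=4≠a[slow]=3 write a[3]=4 → slow++,fast++
(s=3,f=6) a[fast]=4=a[slow] dup → fast++
(s=3,f=7) a[fast]=6≠a[slow]=4 write a[4]=6 → slow++,fast++
(s=4,f=8) a[fast]=6=a[slow] dup → fast++
(s=4,f=9) a[fast]=8≠a[slow]=6 write a[5]=8 → slow++,fast++
(s=5,f=10) a[fast]=9≠a[slow]=8 write a[6]=9 → slow++,fast++
(s=6,f=11) a[fast]=10≠a[slow]=9 write a[7]=10 → slow++,fast++
(s=7,f=12) a[fast]=10=a[slow] dup → fast++
(s=7,f=13) a[fast]=10=a[slow] dup → fast++
(s=7,f=14) a[fast]=11≠a[slow]=10 write a[8]=11 → slow++,fast++

slow=8, fast=15, prefix=[1, 2, 3, 4, 6, 8, 9, 10, 11]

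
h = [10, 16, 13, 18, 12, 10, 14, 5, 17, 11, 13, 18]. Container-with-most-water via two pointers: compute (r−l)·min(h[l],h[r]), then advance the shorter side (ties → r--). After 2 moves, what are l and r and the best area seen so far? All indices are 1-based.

l=3, r=12, best area=160

l=1 r=12: min(10,18)*11=110 best=110 *, l++
l=2 r=12: min(16,18)*10=160 best=160 *, l++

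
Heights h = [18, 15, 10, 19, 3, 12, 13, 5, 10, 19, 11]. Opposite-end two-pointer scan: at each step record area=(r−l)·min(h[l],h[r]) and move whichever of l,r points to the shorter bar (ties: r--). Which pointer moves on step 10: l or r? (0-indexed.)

r

[0,10] min(18,11)*10=110 best=110 * → r--
[0,9] min(18,19)*9=162 best=162 * → l++
[1,9] min(15,19)*8=120 best=162 → l++
[2,9] min(10,19)*7=70 best=162 → l++
[3,9] min(19,19)*6=114 best=162 → r--
[3,8] min(19,10)*5=50 best=162 → r--
[3,7] min(19,5)*4=20 best=162 → r--
[3,6] min(19,13)*3=39 best=162 → r--
[3,5] min(19,12)*2=24 best=162 → r--
[3,4] min(19,3)*1=3 best=162 → r--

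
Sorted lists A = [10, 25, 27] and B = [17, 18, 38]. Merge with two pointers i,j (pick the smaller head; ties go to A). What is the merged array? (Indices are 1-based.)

[10, 17, 18, 25, 27, 38]

i=1 j=1: A[i]=10<=B[j]=17 take 10, i++
i=2 j=1: A[i]=25>B[j]=17 take 17, j++
i=2 j=2: A[i]=25>B[j]=18 take 18, j++
i=2 j=3: A[i]=25<=B[j]=38 take 25, i++
i=3 j=3: A[i]=27<=B[j]=38 take 27, i++
i=4 j=3: A done, take B[j]=38, j++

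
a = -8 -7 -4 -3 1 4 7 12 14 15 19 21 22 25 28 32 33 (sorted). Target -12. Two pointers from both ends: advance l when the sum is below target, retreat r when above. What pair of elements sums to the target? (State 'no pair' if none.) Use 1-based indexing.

l=1 r=17: -8+33=25 >-12, r--
l=1 r=16: -8+32=24 >-12, r--
l=1 r=15: -8+28=20 >-12, r--
l=1 r=14: -8+25=17 >-12, r--
l=1 r=13: -8+22=14 >-12, r--
l=1 r=12: -8+21=13 >-12, r--
l=1 r=11: -8+19=11 >-12, r--
l=1 r=10: -8+15=7 >-12, r--
l=1 r=9: -8+14=6 >-12, r--
l=1 r=8: -8+12=4 >-12, r--
l=1 r=7: -8+7=-1 >-12, r--
l=1 r=6: -8+4=-4 >-12, r--
l=1 r=5: -8+1=-7 >-12, r--
l=1 r=4: -8+-3=-11 >-12, r--
l=1 r=3: -8+-4=-12, found

(-8, -4)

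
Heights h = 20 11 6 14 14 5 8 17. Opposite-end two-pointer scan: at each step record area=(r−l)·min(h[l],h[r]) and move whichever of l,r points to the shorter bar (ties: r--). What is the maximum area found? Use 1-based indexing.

max area = 119

l=1 r=8: min(20,17)*7=119 best=119 *, r--
l=1 r=7: min(20,8)*6=48 best=119, r--
l=1 r=6: min(20,5)*5=25 best=119, r--
l=1 r=5: min(20,14)*4=56 best=119, r--
l=1 r=4: min(20,14)*3=42 best=119, r--
l=1 r=3: min(20,6)*2=12 best=119, r--
l=1 r=2: min(20,11)*1=11 best=119, r--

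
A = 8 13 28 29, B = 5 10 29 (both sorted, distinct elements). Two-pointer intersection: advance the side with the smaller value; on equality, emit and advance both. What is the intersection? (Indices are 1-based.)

intersection = [29]

[i=1,j=1] 8>5 → j++
[i=1,j=2] 8<10 → i++
[i=2,j=2] 13>10 → j++
[i=2,j=3] 13<29 → i++
[i=3,j=3] 28<29 → i++
[i=4,j=3] 29==29 emit → i++,j++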